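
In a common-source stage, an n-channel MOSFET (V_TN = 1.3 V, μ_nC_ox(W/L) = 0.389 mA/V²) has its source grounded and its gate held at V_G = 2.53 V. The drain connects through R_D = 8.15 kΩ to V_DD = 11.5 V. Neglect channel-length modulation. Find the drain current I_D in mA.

V_GS = V_G = 2.53 V, so V_ov = 2.53 − 1.3 = 1.23 V.
Assume saturation: I_D = ½ k_n V_ov² = 0.5 × 0.389 × 1.23² = 0.294 mA, giving V_DS = V_DD − I_D R_D = 11.5 − 0.294 × 8.15 = 9.1 V.
V_DS = 9.1 V ≥ V_ov = 1.23 V, confirming saturation.

I_D = 0.294 mA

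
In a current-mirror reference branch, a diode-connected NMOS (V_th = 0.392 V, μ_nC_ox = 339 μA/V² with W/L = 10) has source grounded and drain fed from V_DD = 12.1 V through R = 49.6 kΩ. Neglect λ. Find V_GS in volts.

With gate tied to drain, V_GS = V_DS ≥ V_GS − V_th, so the device is in saturation.
k_n = μ_nC_ox · (W/L) = 3.39 mA/V².
KCL at the drain: ½ k_n (V_GS − V_th)² = (V_DD − V_GS)/R.
Let x = V_GS − 0.392. Then 84.1 x² + x − 11.71 = 0, giving x = 0.367 V (positive root), so V_GS = 0.759 V.
I_D = (V_DD − V_GS)/R = (12.1 − 0.759) / 49.6 = 0.229 mA.

V_GS = 0.759 V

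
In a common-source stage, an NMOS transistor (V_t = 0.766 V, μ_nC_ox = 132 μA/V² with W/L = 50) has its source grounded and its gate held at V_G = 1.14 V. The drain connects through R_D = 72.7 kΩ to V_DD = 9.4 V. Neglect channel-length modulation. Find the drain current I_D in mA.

I_D = 0.129 mA

V_GS = V_G = 1.14 V, so V_ov = 1.14 − 0.766 = 0.374 V.
k_n = μ_nC_ox · (W/L) = 6.6 mA/V².
Assume saturation: I_D = ½ k_n V_ov² = 0.5 × 6.6 × 0.374² = 0.462 mA, giving V_DS = V_DD − I_D R_D = 9.4 − 0.462 × 72.7 = -24.2 V.
But -24.2 V < V_ov = 0.374 V, so the device is actually in triode.
In triode I_D = k_n[V_ov V_DS − ½ V_DS²] and I_D = (V_DD − V_DS)/R_D. Equating: 240 V_DS² − 180.5 V_DS + 9.4 = 0, giving V_DS = 0.0563 V (the root below V_ov).
I_D = (9.4 − 0.0563) / 72.7 = 0.129 mA.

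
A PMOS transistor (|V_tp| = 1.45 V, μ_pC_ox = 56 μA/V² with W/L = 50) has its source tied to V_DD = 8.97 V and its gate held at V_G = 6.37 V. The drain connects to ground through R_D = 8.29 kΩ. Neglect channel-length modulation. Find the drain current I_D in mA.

I_D = 1.04 mA

V_SG = V_DD − V_G = 8.97 − 6.37 = 2.6 V, so V_ov = 2.6 − 1.45 = 1.15 V.
k_p = μ_pC_ox · (W/L) = 2.8 mA/V².
Assume saturation: I_D = ½ k_p V_ov² = 0.5 × 2.8 × 1.15² = 1.85 mA, giving V_SD = V_DD − I_D R_D = 8.97 − 1.85 × 8.29 = -6.38 V.
But -6.38 V < V_ov = 1.15 V, so the device is actually in triode.
In triode I_D = k_p[V_ov V_SD − ½ V_SD²] and I_D = (V_DD − V_SD)/R_D. Equating: 11.6 V_SD² − 27.69 V_SD + 8.97 = 0, giving V_SD = 0.387 V (the root below V_ov).
I_D = (8.97 − 0.387) / 8.29 = 1.04 mA.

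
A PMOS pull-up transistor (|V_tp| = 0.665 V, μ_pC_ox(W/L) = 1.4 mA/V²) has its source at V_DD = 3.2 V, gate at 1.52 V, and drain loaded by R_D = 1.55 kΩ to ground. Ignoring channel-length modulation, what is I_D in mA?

I_D = 0.721 mA

V_SG = V_DD − V_G = 3.2 − 1.52 = 1.68 V, so V_ov = 1.68 − 0.665 = 1.02 V.
Assume saturation: I_D = ½ k_p V_ov² = 0.5 × 1.4 × 1.02² = 0.721 mA, giving V_SD = V_DD − I_D R_D = 3.2 − 0.721 × 1.55 = 2.08 V.
V_SD = 2.08 V ≥ V_ov = 1.02 V, confirming saturation.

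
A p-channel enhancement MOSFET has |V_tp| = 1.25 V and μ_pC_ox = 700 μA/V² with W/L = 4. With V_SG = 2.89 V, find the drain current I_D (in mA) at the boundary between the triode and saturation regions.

At the boundary V_SD = V_ov = V_SG − |V_tp| = 2.89 − 1.25 = 1.64 V.
k_p = μ_pC_ox · (W/L) = 2.8 mA/V².
I_D = ½ k_p V_ov² = 0.5 × 2.8 × 1.64² = 3.77 mA.

I_D = 3.77 mA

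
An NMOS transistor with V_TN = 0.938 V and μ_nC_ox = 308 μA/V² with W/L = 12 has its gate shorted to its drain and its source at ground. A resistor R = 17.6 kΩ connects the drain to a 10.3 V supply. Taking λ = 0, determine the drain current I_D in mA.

With gate tied to drain, V_GS = V_DS ≥ V_GS − V_TN, so the device is in saturation.
k_n = μ_nC_ox · (W/L) = 3.696 mA/V².
KCL at the drain: ½ k_n (V_GS − V_TN)² = (V_DD − V_GS)/R.
Let x = V_GS − 0.938. Then 32.5 x² + x − 9.362 = 0, giving x = 0.521 V (positive root), so V_GS = 1.46 V.
I_D = (V_DD − V_GS)/R = (10.3 − 1.46) / 17.6 = 0.502 mA.

I_D = 0.502 mA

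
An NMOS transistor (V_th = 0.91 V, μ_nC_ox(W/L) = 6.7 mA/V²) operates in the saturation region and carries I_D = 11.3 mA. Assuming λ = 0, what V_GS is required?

In saturation I_D = ½ k_n (V_GS − V_th)², so V_GS − V_th = √(2 I_D / k_n) = √(2 × 11.3 / 6.7) = 1.84 V.
V_GS = 0.91 + 1.84 = 2.75 V.

V_GS = 2.75 V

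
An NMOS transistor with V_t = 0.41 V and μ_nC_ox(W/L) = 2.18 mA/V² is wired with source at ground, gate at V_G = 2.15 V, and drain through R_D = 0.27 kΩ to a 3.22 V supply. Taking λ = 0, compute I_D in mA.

I_D = 3.30 mA

V_GS = V_G = 2.15 V, so V_ov = 2.15 − 0.41 = 1.74 V.
Assume saturation: I_D = ½ k_n V_ov² = 0.5 × 2.18 × 1.74² = 3.3 mA, giving V_DS = V_DD − I_D R_D = 3.22 − 3.3 × 0.27 = 2.33 V.
V_DS = 2.33 V ≥ V_ov = 1.74 V, confirming saturation.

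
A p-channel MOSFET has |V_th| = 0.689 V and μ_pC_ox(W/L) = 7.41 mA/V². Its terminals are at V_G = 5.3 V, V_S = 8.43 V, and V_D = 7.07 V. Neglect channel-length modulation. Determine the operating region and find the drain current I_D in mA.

V_SG = V_S − V_G = 8.43 − 5.3 = 3.13 V; V_SD = V_S − V_D = 8.43 − 7.07 = 1.36 V.
V_ov = V_SG − |V_th| = 3.13 − 0.689 = 2.44 V.
Since V_SD = 1.36 V < V_ov = 2.44 V, the device is in the triode region.
I_D = k_p [V_ov · V_SD − ½ V_SD²] = 7.41 × [2.44 × 1.36 − 0.5 × 1.36²] = 17.7 mA.

Triode; I_D = 17.7 mA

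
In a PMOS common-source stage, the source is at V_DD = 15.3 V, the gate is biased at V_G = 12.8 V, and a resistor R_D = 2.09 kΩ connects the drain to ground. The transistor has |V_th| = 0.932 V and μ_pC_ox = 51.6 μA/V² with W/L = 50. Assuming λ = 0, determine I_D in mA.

V_SG = V_DD − V_G = 15.3 − 12.8 = 2.5 V, so V_ov = 2.5 − 0.932 = 1.57 V.
k_p = μ_pC_ox · (W/L) = 2.58 mA/V².
Assume saturation: I_D = ½ k_p V_ov² = 0.5 × 2.58 × 1.57² = 3.17 mA, giving V_SD = V_DD − I_D R_D = 15.3 − 3.17 × 2.09 = 8.67 V.
V_SD = 8.67 V ≥ V_ov = 1.57 V, confirming saturation.

I_D = 3.17 mA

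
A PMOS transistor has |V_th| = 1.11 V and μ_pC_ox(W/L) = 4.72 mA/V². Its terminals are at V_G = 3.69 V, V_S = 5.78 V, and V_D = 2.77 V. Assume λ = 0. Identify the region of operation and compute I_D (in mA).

V_SG = V_S − V_G = 5.78 − 3.69 = 2.09 V; V_SD = V_S − V_D = 5.78 − 2.77 = 3.01 V.
V_ov = V_SG − |V_th| = 2.09 − 1.11 = 0.98 V.
Since V_SD = 3.01 V ≥ V_ov = 0.98 V, the device is in saturation.
I_D = ½ k_p V_ov² = 0.5 × 4.72 × 0.98² = 2.27 mA.

Saturation; I_D = 2.27 mA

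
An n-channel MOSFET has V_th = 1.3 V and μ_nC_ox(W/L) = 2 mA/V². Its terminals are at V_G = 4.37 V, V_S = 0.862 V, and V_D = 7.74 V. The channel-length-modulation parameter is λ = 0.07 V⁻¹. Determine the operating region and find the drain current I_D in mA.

Saturation; I_D = 7.22 mA

V_GS = V_G − V_S = 4.37 − 0.862 = 3.51 V; V_DS = V_D − V_S = 7.74 − 0.862 = 6.88 V.
V_ov = V_GS − V_th = 3.51 − 1.3 = 2.21 V.
Since V_DS = 6.88 V ≥ V_ov = 2.21 V, the device is in saturation.
I_D = ½ k_n V_ov² (1 + λ V_DS) = 0.5 × 2 × 2.21² × (1 + 0.07 × 6.88) = 7.22 mA.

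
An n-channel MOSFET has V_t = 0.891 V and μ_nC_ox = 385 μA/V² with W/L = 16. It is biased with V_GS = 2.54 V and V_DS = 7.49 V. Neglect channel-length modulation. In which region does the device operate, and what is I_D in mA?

Saturation; I_D = 8.38 mA

k_n = μ_nC_ox · (W/L) = 6.16 mA/V².
V_ov = V_GS − V_t = 2.54 − 0.891 = 1.65 V.
Since V_DS = 7.49 V ≥ V_ov = 1.65 V, the device is in saturation.
I_D = ½ k_n V_ov² = 0.5 × 6.16 × 1.65² = 8.38 mA.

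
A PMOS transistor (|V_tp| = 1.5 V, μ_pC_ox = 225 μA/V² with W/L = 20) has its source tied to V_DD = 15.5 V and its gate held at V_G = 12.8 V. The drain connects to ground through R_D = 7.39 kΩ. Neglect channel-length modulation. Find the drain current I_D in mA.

V_SG = V_DD − V_G = 15.5 − 12.8 = 2.7 V, so V_ov = 2.7 − 1.5 = 1.2 V.
k_p = μ_pC_ox · (W/L) = 4.5 mA/V².
Assume saturation: I_D = ½ k_p V_ov² = 0.5 × 4.5 × 1.2² = 3.24 mA, giving V_SD = V_DD − I_D R_D = 15.5 − 3.24 × 7.39 = -8.44 V.
But -8.44 V < V_ov = 1.2 V, so the device is actually in triode.
In triode I_D = k_p[V_ov V_SD − ½ V_SD²] and I_D = (V_DD − V_SD)/R_D. Equating: 16.6 V_SD² − 40.91 V_SD + 15.5 = 0, giving V_SD = 0.468 V (the root below V_ov).
I_D = (15.5 − 0.468) / 7.39 = 2.03 mA.

I_D = 2.03 mA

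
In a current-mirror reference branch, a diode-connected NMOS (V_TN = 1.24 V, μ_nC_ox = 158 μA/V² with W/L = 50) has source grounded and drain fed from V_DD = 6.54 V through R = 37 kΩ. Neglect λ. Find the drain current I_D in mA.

I_D = 0.138 mA

With gate tied to drain, V_GS = V_DS ≥ V_GS − V_TN, so the device is in saturation.
k_n = μ_nC_ox · (W/L) = 7.9 mA/V².
KCL at the drain: ½ k_n (V_GS − V_TN)² = (V_DD − V_GS)/R.
Let x = V_GS − 1.24. Then 146 x² + x − 5.3 = 0, giving x = 0.187 V (positive root), so V_GS = 1.43 V.
I_D = (V_DD − V_GS)/R = (6.54 − 1.43) / 37 = 0.138 mA.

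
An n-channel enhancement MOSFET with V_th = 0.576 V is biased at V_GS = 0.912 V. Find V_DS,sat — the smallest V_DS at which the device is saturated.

V_DS,sat = 0.336 V

The boundary between triode and saturation is V_DS = V_GS − V_th = V_ov.
V_ov = 0.912 − 0.576 = 0.336 V.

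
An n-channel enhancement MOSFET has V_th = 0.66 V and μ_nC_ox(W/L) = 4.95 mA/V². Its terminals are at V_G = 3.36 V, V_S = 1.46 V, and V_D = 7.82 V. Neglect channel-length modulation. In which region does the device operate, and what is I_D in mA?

Saturation; I_D = 3.81 mA

V_GS = V_G − V_S = 3.36 − 1.46 = 1.9 V; V_DS = V_D − V_S = 7.82 − 1.46 = 6.36 V.
V_ov = V_GS − V_th = 1.9 − 0.66 = 1.24 V.
Since V_DS = 6.36 V ≥ V_ov = 1.24 V, the device is in saturation.
I_D = ½ k_n V_ov² = 0.5 × 4.95 × 1.24² = 3.81 mA.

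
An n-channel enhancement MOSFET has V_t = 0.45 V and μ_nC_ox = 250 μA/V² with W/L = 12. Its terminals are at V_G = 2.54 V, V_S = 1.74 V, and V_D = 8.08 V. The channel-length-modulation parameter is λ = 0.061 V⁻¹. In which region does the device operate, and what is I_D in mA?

V_GS = V_G − V_S = 2.54 − 1.74 = 0.8 V; V_DS = V_D − V_S = 8.08 − 1.74 = 6.34 V.
k_n = μ_nC_ox · (W/L) = 3 mA/V².
V_ov = V_GS − V_t = 0.8 − 0.45 = 0.35 V.
Since V_DS = 6.34 V ≥ V_ov = 0.35 V, the device is in saturation.
I_D = ½ k_n V_ov² (1 + λ V_DS) = 0.5 × 3 × 0.35² × (1 + 0.061 × 6.34) = 0.255 mA.

Saturation; I_D = 0.255 mA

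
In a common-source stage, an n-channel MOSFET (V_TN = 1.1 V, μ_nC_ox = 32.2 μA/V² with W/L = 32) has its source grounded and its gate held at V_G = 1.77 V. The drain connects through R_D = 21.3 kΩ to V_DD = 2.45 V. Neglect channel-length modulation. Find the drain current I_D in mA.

I_D = 0.107 mA

V_GS = V_G = 1.77 V, so V_ov = 1.77 − 1.1 = 0.67 V.
k_n = μ_nC_ox · (W/L) = 1.03 mA/V².
Assume saturation: I_D = ½ k_n V_ov² = 0.5 × 1.03 × 0.67² = 0.231 mA, giving V_DS = V_DD − I_D R_D = 2.45 − 0.231 × 21.3 = -2.48 V.
But -2.48 V < V_ov = 0.67 V, so the device is actually in triode.
In triode I_D = k_n[V_ov V_DS − ½ V_DS²] and I_D = (V_DD − V_DS)/R_D. Equating: 11 V_DS² − 15.7 V_DS + 2.45 = 0, giving V_DS = 0.178 V (the root below V_ov).
I_D = (2.45 − 0.178) / 21.3 = 0.107 mA.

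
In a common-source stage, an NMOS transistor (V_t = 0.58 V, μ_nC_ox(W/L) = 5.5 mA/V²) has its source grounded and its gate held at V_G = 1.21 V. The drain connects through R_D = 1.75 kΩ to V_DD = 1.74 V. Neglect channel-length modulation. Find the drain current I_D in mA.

V_GS = V_G = 1.21 V, so V_ov = 1.21 − 0.58 = 0.63 V.
Assume saturation: I_D = ½ k_n V_ov² = 0.5 × 5.5 × 0.63² = 1.09 mA, giving V_DS = V_DD − I_D R_D = 1.74 − 1.09 × 1.75 = -0.17 V.
But -0.17 V < V_ov = 0.63 V, so the device is actually in triode.
In triode I_D = k_n[V_ov V_DS − ½ V_DS²] and I_D = (V_DD − V_DS)/R_D. Equating: 4.81 V_DS² − 7.064 V_DS + 1.74 = 0, giving V_DS = 0.313 V (the root below V_ov).
I_D = (1.74 − 0.313) / 1.75 = 0.815 mA.

I_D = 0.815 mA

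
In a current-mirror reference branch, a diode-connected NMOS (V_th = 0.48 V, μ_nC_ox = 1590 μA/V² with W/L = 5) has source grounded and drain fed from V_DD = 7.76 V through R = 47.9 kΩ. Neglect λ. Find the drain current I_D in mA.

With gate tied to drain, V_GS = V_DS ≥ V_GS − V_th, so the device is in saturation.
k_n = μ_nC_ox · (W/L) = 7.95 mA/V².
KCL at the drain: ½ k_n (V_GS − V_th)² = (V_DD − V_GS)/R.
Let x = V_GS − 0.48. Then 190 x² + x − 7.28 = 0, giving x = 0.193 V (positive root), so V_GS = 0.673 V.
I_D = (V_DD − V_GS)/R = (7.76 − 0.673) / 47.9 = 0.148 mA.

I_D = 0.148 mA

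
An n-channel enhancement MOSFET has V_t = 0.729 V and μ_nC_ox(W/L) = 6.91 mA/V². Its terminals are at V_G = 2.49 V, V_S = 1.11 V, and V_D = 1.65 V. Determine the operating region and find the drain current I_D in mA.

Triode; I_D = 1.42 mA

V_GS = V_G − V_S = 2.49 − 1.11 = 1.38 V; V_DS = V_D − V_S = 1.65 − 1.11 = 0.54 V.
V_ov = V_GS − V_t = 1.38 − 0.729 = 0.651 V.
Since V_DS = 0.54 V < V_ov = 0.651 V, the device is in the triode region.
I_D = k_n [V_ov · V_DS − ½ V_DS²] = 6.91 × [0.651 × 0.54 − 0.5 × 0.54²] = 1.42 mA.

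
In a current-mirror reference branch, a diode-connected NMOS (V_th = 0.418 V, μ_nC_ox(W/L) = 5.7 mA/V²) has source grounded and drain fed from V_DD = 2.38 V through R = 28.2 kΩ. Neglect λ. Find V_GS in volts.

V_GS = 0.568 V

With gate tied to drain, V_GS = V_DS ≥ V_GS − V_th, so the device is in saturation.
KCL at the drain: ½ k_n (V_GS − V_th)² = (V_DD − V_GS)/R.
Let x = V_GS − 0.418. Then 80.4 x² + x − 1.962 = 0, giving x = 0.15 V (positive root), so V_GS = 0.568 V.
I_D = (V_DD − V_GS)/R = (2.38 − 0.568) / 28.2 = 0.0643 mA.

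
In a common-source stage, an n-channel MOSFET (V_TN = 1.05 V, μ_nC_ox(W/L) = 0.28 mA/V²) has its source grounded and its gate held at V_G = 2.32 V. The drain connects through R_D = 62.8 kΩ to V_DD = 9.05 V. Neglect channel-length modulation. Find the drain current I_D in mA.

I_D = 0.137 mA

V_GS = V_G = 2.32 V, so V_ov = 2.32 − 1.05 = 1.27 V.
Assume saturation: I_D = ½ k_n V_ov² = 0.5 × 0.28 × 1.27² = 0.226 mA, giving V_DS = V_DD − I_D R_D = 9.05 − 0.226 × 62.8 = -5.13 V.
But -5.13 V < V_ov = 1.27 V, so the device is actually in triode.
In triode I_D = k_n[V_ov V_DS − ½ V_DS²] and I_D = (V_DD − V_DS)/R_D. Equating: 8.79 V_DS² − 23.33 V_DS + 9.05 = 0, giving V_DS = 0.472 V (the root below V_ov).
I_D = (9.05 − 0.472) / 62.8 = 0.137 mA.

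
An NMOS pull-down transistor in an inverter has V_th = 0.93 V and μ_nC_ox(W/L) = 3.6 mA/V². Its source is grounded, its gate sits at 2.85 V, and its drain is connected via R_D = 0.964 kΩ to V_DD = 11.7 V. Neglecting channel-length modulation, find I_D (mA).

V_GS = V_G = 2.85 V, so V_ov = 2.85 − 0.93 = 1.92 V.
Assume saturation: I_D = ½ k_n V_ov² = 0.5 × 3.6 × 1.92² = 6.64 mA, giving V_DS = V_DD − I_D R_D = 11.7 − 6.64 × 0.964 = 5.3 V.
V_DS = 5.3 V ≥ V_ov = 1.92 V, confirming saturation.

I_D = 6.64 mA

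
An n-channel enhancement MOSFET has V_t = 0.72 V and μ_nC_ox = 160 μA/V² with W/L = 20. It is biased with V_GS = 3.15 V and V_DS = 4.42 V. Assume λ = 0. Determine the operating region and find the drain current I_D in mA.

Saturation; I_D = 9.45 mA

k_n = μ_nC_ox · (W/L) = 3.2 mA/V².
V_ov = V_GS − V_t = 3.15 − 0.72 = 2.43 V.
Since V_DS = 4.42 V ≥ V_ov = 2.43 V, the device is in saturation.
I_D = ½ k_n V_ov² = 0.5 × 3.2 × 2.43² = 9.45 mA.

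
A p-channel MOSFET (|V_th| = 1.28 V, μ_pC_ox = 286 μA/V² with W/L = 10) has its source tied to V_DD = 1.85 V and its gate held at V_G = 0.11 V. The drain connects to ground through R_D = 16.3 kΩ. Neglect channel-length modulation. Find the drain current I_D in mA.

I_D = 0.108 mA

V_SG = V_DD − V_G = 1.85 − 0.11 = 1.74 V, so V_ov = 1.74 − 1.28 = 0.46 V.
k_p = μ_pC_ox · (W/L) = 2.86 mA/V².
Assume saturation: I_D = ½ k_p V_ov² = 0.5 × 2.86 × 0.46² = 0.303 mA, giving V_SD = V_DD − I_D R_D = 1.85 − 0.303 × 16.3 = -3.08 V.
But -3.08 V < V_ov = 0.46 V, so the device is actually in triode.
In triode I_D = k_p[V_ov V_SD − ½ V_SD²] and I_D = (V_DD − V_SD)/R_D. Equating: 23.3 V_SD² − 22.44 V_SD + 1.85 = 0, giving V_SD = 0.091 V (the root below V_ov).
I_D = (1.85 − 0.091) / 16.3 = 0.108 mA.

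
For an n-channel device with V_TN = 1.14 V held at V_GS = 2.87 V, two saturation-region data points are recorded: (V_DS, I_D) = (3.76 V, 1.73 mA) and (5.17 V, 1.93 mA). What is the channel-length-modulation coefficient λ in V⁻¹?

With V_GS fixed, I_D ∝ (1 + λ V_DS) in saturation, so I_D2/I_D1 = (1 + λ V_DS2)/(1 + λ V_DS1).
1.93/1.73 = 1.116 = (1 + 5.17 λ)/(1 + 3.76 λ).
Solving: λ (I_D1 V_DS2 − I_D2 V_DS1) = I_D2 − I_D1, so λ = (1.93 − 1.73) / (1.73 × 5.17 − 1.93 × 3.76) = 0.2 / 1.69 = 0.119 V⁻¹.

λ = 0.119 V⁻¹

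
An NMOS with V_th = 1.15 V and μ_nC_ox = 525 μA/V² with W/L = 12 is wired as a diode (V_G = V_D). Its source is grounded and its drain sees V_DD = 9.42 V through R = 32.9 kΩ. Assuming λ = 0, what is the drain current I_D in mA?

With gate tied to drain, V_GS = V_DS ≥ V_GS − V_th, so the device is in saturation.
k_n = μ_nC_ox · (W/L) = 6.3 mA/V².
KCL at the drain: ½ k_n (V_GS − V_th)² = (V_DD − V_GS)/R.
Let x = V_GS − 1.15. Then 104 x² + x − 8.27 = 0, giving x = 0.278 V (positive root), so V_GS = 1.43 V.
I_D = (V_DD − V_GS)/R = (9.42 − 1.43) / 32.9 = 0.243 mA.

I_D = 0.243 mA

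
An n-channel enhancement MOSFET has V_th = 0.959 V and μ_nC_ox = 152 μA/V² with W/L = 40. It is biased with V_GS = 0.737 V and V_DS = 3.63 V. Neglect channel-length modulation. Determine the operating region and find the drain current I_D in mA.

V_GS = 0.737 V < V_th = 0.959 V, so the transistor is in cutoff.

Cutoff; I_D = 0 mA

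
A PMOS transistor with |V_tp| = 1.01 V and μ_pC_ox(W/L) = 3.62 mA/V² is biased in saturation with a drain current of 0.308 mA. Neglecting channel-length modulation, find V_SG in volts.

V_SG = 1.42 V

In saturation I_D = ½ k_p (V_SG − |V_tp|)², so V_SG − |V_tp| = √(2 I_D / k_p) = √(2 × 0.308 / 3.62) = 0.413 V.
V_SG = 1.01 + 0.413 = 1.42 V.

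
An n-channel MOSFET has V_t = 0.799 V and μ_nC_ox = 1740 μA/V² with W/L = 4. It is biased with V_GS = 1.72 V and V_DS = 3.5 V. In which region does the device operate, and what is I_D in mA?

Saturation; I_D = 2.95 mA

k_n = μ_nC_ox · (W/L) = 6.96 mA/V².
V_ov = V_GS − V_t = 1.72 − 0.799 = 0.921 V.
Since V_DS = 3.5 V ≥ V_ov = 0.921 V, the device is in saturation.
I_D = ½ k_n V_ov² = 0.5 × 6.96 × 0.921² = 2.95 mA.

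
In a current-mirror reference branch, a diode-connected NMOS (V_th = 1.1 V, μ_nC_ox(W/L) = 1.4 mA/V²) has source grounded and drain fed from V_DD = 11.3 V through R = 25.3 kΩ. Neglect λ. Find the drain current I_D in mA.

I_D = 0.374 mA

With gate tied to drain, V_GS = V_DS ≥ V_GS − V_th, so the device is in saturation.
KCL at the drain: ½ k_n (V_GS − V_th)² = (V_DD − V_GS)/R.
Let x = V_GS − 1.1. Then 17.7 x² + x − 10.2 = 0, giving x = 0.731 V (positive root), so V_GS = 1.83 V.
I_D = (V_DD − V_GS)/R = (11.3 − 1.83) / 25.3 = 0.374 mA.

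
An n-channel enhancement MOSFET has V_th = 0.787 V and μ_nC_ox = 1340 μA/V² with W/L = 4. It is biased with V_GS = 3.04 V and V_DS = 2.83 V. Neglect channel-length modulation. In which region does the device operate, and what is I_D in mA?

k_n = μ_nC_ox · (W/L) = 5.36 mA/V².
V_ov = V_GS − V_th = 3.04 − 0.787 = 2.25 V.
Since V_DS = 2.83 V ≥ V_ov = 2.25 V, the device is in saturation.
I_D = ½ k_n V_ov² = 0.5 × 5.36 × 2.25² = 13.6 mA.

Saturation; I_D = 13.6 mA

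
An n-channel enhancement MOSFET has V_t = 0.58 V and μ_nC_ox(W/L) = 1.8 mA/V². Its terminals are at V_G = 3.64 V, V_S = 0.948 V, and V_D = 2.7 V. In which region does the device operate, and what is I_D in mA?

Triode; I_D = 3.90 mA

V_GS = V_G − V_S = 3.64 − 0.948 = 2.69 V; V_DS = V_D − V_S = 2.7 − 0.948 = 1.75 V.
V_ov = V_GS − V_t = 2.69 − 0.58 = 2.11 V.
Since V_DS = 1.75 V < V_ov = 2.11 V, the device is in the triode region.
I_D = k_n [V_ov · V_DS − ½ V_DS²] = 1.8 × [2.11 × 1.75 − 0.5 × 1.75²] = 3.9 mA.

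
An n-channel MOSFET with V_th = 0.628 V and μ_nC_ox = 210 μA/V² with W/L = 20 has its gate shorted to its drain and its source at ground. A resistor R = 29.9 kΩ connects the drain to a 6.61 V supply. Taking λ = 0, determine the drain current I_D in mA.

With gate tied to drain, V_GS = V_DS ≥ V_GS − V_th, so the device is in saturation.
k_n = μ_nC_ox · (W/L) = 4.2 mA/V².
KCL at the drain: ½ k_n (V_GS − V_th)² = (V_DD − V_GS)/R.
Let x = V_GS − 0.628. Then 62.8 x² + x − 5.982 = 0, giving x = 0.301 V (positive root), so V_GS = 0.929 V.
I_D = (V_DD − V_GS)/R = (6.61 − 0.929) / 29.9 = 0.19 mA.

I_D = 0.190 mA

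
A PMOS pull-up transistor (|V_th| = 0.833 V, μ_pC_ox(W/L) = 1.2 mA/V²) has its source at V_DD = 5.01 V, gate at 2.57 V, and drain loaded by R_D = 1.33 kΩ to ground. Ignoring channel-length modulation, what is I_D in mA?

V_SG = V_DD − V_G = 5.01 − 2.57 = 2.44 V, so V_ov = 2.44 − 0.833 = 1.61 V.
Assume saturation: I_D = ½ k_p V_ov² = 0.5 × 1.2 × 1.61² = 1.55 mA, giving V_SD = V_DD − I_D R_D = 5.01 − 1.55 × 1.33 = 2.95 V.
V_SD = 2.95 V ≥ V_ov = 1.61 V, confirming saturation.

I_D = 1.55 mA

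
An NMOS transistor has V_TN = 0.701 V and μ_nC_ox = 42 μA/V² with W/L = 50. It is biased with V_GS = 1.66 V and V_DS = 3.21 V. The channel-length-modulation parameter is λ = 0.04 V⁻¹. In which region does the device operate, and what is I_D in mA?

k_n = μ_nC_ox · (W/L) = 2.1 mA/V².
V_ov = V_GS − V_TN = 1.66 − 0.701 = 0.959 V.
Since V_DS = 3.21 V ≥ V_ov = 0.959 V, the device is in saturation.
I_D = ½ k_n V_ov² (1 + λ V_DS) = 0.5 × 2.1 × 0.959² × (1 + 0.04 × 3.21) = 1.09 mA.

Saturation; I_D = 1.09 mA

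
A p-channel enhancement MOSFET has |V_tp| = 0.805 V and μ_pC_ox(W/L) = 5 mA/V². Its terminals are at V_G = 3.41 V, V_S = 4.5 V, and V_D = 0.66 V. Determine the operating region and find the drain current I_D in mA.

V_SG = V_S − V_G = 4.5 − 3.41 = 1.09 V; V_SD = V_S − V_D = 4.5 − 0.66 = 3.84 V.
V_ov = V_SG − |V_tp| = 1.09 − 0.805 = 0.285 V.
Since V_SD = 3.84 V ≥ V_ov = 0.285 V, the device is in saturation.
I_D = ½ k_p V_ov² = 0.5 × 5 × 0.285² = 0.203 mA.

Saturation; I_D = 0.203 mA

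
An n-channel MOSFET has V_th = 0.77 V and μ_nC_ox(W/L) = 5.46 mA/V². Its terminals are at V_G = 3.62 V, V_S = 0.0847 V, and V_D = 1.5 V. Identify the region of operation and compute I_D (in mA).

V_GS = V_G − V_S = 3.62 − 0.0847 = 3.54 V; V_DS = V_D − V_S = 1.5 − 0.0847 = 1.42 V.
V_ov = V_GS − V_th = 3.54 − 0.77 = 2.77 V.
Since V_DS = 1.42 V < V_ov = 2.77 V, the device is in the triode region.
I_D = k_n [V_ov · V_DS − ½ V_DS²] = 5.46 × [2.77 × 1.42 − 0.5 × 1.42²] = 15.9 mA.

Triode; I_D = 15.9 mA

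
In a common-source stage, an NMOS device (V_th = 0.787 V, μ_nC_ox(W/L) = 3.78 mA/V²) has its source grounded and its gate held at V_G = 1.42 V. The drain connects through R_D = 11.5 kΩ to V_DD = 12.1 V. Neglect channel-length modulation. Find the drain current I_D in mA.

I_D = 0.757 mA

V_GS = V_G = 1.42 V, so V_ov = 1.42 − 0.787 = 0.633 V.
Assume saturation: I_D = ½ k_n V_ov² = 0.5 × 3.78 × 0.633² = 0.757 mA, giving V_DS = V_DD − I_D R_D = 12.1 − 0.757 × 11.5 = 3.39 V.
V_DS = 3.39 V ≥ V_ov = 0.633 V, confirming saturation.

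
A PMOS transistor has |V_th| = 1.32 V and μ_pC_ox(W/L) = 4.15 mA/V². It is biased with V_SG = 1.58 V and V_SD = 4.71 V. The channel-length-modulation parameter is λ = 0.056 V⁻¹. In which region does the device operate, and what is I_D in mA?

Saturation; I_D = 0.177 mA

V_ov = V_SG − |V_th| = 1.58 − 1.32 = 0.26 V.
Since V_SD = 4.71 V ≥ V_ov = 0.26 V, the device is in saturation.
I_D = ½ k_p V_ov² (1 + λ V_SD) = 0.5 × 4.15 × 0.26² × (1 + 0.056 × 4.71) = 0.177 mA.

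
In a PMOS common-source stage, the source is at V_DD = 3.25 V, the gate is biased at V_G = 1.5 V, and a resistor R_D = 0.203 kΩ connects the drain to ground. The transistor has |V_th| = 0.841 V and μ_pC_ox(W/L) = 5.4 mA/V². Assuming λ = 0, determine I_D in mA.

V_SG = V_DD − V_G = 3.25 − 1.5 = 1.75 V, so V_ov = 1.75 − 0.841 = 0.909 V.
Assume saturation: I_D = ½ k_p V_ov² = 0.5 × 5.4 × 0.909² = 2.23 mA, giving V_SD = V_DD − I_D R_D = 3.25 − 2.23 × 0.203 = 2.8 V.
V_SD = 2.8 V ≥ V_ov = 0.909 V, confirming saturation.

I_D = 2.23 mA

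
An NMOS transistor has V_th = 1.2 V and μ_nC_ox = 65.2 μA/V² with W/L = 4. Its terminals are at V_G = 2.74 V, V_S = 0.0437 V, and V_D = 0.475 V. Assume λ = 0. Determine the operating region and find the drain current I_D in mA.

Triode; I_D = 0.144 mA

V_GS = V_G − V_S = 2.74 − 0.0437 = 2.7 V; V_DS = V_D − V_S = 0.475 − 0.0437 = 0.431 V.
k_n = μ_nC_ox · (W/L) = 0.2608 mA/V².
V_ov = V_GS − V_th = 2.7 − 1.2 = 1.5 V.
Since V_DS = 0.431 V < V_ov = 1.5 V, the device is in the triode region.
I_D = k_n [V_ov · V_DS − ½ V_DS²] = 0.2608 × [1.5 × 0.431 − 0.5 × 0.431²] = 0.144 mA.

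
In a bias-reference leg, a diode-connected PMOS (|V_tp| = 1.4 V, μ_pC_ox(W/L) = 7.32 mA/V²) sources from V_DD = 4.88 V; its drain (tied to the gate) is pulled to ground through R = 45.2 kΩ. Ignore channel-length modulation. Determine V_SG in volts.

With gate tied to drain, V_SG = V_SD ≥ V_SG − |V_tp|, so the device is in saturation.
KCL at the drain: ½ k_p (V_SG − |V_tp|)² = (V_DD − V_SG)/R.
Let x = V_SG − 1.4. Then 165 x² + x − 3.48 = 0, giving x = 0.142 V (positive root), so V_SG = 1.54 V.
I_D = (V_DD − V_SG)/R = (4.88 − 1.54) / 45.2 = 0.0738 mA.

V_SG = 1.54 V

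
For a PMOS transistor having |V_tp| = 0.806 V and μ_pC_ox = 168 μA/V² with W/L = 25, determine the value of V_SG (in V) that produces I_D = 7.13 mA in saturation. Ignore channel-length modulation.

k_p = μ_pC_ox · (W/L) = 4.2 mA/V².
In saturation I_D = ½ k_p (V_SG − |V_tp|)², so V_SG − |V_tp| = √(2 I_D / k_p) = √(2 × 7.13 / 4.2) = 1.84 V.
V_SG = 0.806 + 1.84 = 2.65 V.

V_SG = 2.65 V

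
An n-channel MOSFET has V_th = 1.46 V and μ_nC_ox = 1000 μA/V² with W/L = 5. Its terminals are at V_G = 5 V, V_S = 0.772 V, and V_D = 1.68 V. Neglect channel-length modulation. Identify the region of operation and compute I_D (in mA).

V_GS = V_G − V_S = 5 − 0.772 = 4.23 V; V_DS = V_D − V_S = 1.68 − 0.772 = 0.908 V.
k_n = μ_nC_ox · (W/L) = 5 mA/V².
V_ov = V_GS − V_th = 4.23 − 1.46 = 2.77 V.
Since V_DS = 0.908 V < V_ov = 2.77 V, the device is in the triode region.
I_D = k_n [V_ov · V_DS − ½ V_DS²] = 5 × [2.77 × 0.908 − 0.5 × 0.908²] = 10.5 mA.

Triode; I_D = 10.5 mA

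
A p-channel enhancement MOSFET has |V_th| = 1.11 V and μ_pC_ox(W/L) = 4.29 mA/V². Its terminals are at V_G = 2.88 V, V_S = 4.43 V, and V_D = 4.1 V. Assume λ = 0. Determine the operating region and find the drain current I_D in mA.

V_SG = V_S − V_G = 4.43 − 2.88 = 1.55 V; V_SD = V_S − V_D = 4.43 − 4.1 = 0.33 V.
V_ov = V_SG − |V_th| = 1.55 − 1.11 = 0.44 V.
Since V_SD = 0.33 V < V_ov = 0.44 V, the device is in the triode region.
I_D = k_p [V_ov · V_SD − ½ V_SD²] = 4.29 × [0.44 × 0.33 − 0.5 × 0.33²] = 0.389 mA.

Triode; I_D = 0.389 mA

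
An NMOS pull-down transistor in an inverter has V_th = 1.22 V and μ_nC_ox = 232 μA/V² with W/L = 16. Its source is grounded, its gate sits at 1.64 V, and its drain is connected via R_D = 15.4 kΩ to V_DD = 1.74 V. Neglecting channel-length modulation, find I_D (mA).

I_D = 0.108 mA

V_GS = V_G = 1.64 V, so V_ov = 1.64 − 1.22 = 0.42 V.
k_n = μ_nC_ox · (W/L) = 3.712 mA/V².
Assume saturation: I_D = ½ k_n V_ov² = 0.5 × 3.712 × 0.42² = 0.327 mA, giving V_DS = V_DD − I_D R_D = 1.74 − 0.327 × 15.4 = -3.3 V.
But -3.3 V < V_ov = 0.42 V, so the device is actually in triode.
In triode I_D = k_n[V_ov V_DS − ½ V_DS²] and I_D = (V_DD − V_DS)/R_D. Equating: 28.6 V_DS² − 25.01 V_DS + 1.74 = 0, giving V_DS = 0.0762 V (the root below V_ov).
I_D = (1.74 − 0.0762) / 15.4 = 0.108 mA.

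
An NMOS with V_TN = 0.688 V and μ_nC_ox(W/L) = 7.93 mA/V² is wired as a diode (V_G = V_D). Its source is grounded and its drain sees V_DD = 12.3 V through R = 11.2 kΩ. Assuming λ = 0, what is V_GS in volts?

With gate tied to drain, V_GS = V_DS ≥ V_GS − V_TN, so the device is in saturation.
KCL at the drain: ½ k_n (V_GS − V_TN)² = (V_DD − V_GS)/R.
Let x = V_GS − 0.688. Then 44.4 x² + x − 11.61 = 0, giving x = 0.5 V (positive root), so V_GS = 1.19 V.
I_D = (V_DD − V_GS)/R = (12.3 − 1.19) / 11.2 = 0.992 mA.

V_GS = 1.19 V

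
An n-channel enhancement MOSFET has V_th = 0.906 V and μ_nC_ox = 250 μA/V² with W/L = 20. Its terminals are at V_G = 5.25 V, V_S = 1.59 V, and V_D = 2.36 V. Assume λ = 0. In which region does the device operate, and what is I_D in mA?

Triode; I_D = 9.12 mA

V_GS = V_G − V_S = 5.25 − 1.59 = 3.66 V; V_DS = V_D − V_S = 2.36 − 1.59 = 0.77 V.
k_n = μ_nC_ox · (W/L) = 5 mA/V².
V_ov = V_GS − V_th = 3.66 − 0.906 = 2.75 V.
Since V_DS = 0.77 V < V_ov = 2.75 V, the device is in the triode region.
I_D = k_n [V_ov · V_DS − ½ V_DS²] = 5 × [2.75 × 0.77 − 0.5 × 0.77²] = 9.12 mA.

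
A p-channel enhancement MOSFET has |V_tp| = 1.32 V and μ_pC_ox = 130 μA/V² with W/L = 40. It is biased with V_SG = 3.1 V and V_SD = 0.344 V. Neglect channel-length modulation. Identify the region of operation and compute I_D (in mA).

k_p = μ_pC_ox · (W/L) = 5.2 mA/V².
V_ov = V_SG − |V_tp| = 3.1 − 1.32 = 1.78 V.
Since V_SD = 0.344 V < V_ov = 1.78 V, the device is in the triode region.
I_D = k_p [V_ov · V_SD − ½ V_SD²] = 5.2 × [1.78 × 0.344 − 0.5 × 0.344²] = 2.88 mA.

Triode; I_D = 2.88 mA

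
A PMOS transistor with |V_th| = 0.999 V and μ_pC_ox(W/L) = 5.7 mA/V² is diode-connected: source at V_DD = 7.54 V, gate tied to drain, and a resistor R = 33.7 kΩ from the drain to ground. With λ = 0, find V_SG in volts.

With gate tied to drain, V_SG = V_SD ≥ V_SG − |V_th|, so the device is in saturation.
KCL at the drain: ½ k_p (V_SG − |V_th|)² = (V_DD − V_SG)/R.
Let x = V_SG − 0.999. Then 96 x² + x − 6.541 = 0, giving x = 0.256 V (positive root), so V_SG = 1.25 V.
I_D = (V_DD − V_SG)/R = (7.54 − 1.25) / 33.7 = 0.187 mA.

V_SG = 1.25 V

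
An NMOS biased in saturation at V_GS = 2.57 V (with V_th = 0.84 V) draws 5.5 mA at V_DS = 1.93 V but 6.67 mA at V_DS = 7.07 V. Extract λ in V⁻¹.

With V_GS fixed, I_D ∝ (1 + λ V_DS) in saturation, so I_D2/I_D1 = (1 + λ V_DS2)/(1 + λ V_DS1).
6.67/5.5 = 1.213 = (1 + 7.07 λ)/(1 + 1.93 λ).
Solving: λ (I_D1 V_DS2 − I_D2 V_DS1) = I_D2 − I_D1, so λ = (6.67 − 5.5) / (5.5 × 7.07 − 6.67 × 1.93) = 1.17 / 26 = 0.045 V⁻¹.

λ = 0.0450 V⁻¹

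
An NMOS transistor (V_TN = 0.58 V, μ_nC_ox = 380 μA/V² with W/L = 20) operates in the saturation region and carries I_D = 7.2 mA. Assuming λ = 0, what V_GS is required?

V_GS = 1.96 V

k_n = μ_nC_ox · (W/L) = 7.6 mA/V².
In saturation I_D = ½ k_n (V_GS − V_TN)², so V_GS − V_TN = √(2 I_D / k_n) = √(2 × 7.2 / 7.6) = 1.38 V.
V_GS = 0.58 + 1.38 = 1.96 V.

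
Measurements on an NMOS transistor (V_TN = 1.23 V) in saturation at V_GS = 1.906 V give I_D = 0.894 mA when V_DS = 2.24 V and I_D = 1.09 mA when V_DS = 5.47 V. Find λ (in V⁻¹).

λ = 0.0800 V⁻¹

With V_GS fixed, I_D ∝ (1 + λ V_DS) in saturation, so I_D2/I_D1 = (1 + λ V_DS2)/(1 + λ V_DS1).
1.09/0.894 = 1.219 = (1 + 5.47 λ)/(1 + 2.24 λ).
Solving: λ (I_D1 V_DS2 − I_D2 V_DS1) = I_D2 − I_D1, so λ = (1.09 − 0.894) / (0.894 × 5.47 − 1.09 × 2.24) = 0.196 / 2.45 = 0.08 V⁻¹.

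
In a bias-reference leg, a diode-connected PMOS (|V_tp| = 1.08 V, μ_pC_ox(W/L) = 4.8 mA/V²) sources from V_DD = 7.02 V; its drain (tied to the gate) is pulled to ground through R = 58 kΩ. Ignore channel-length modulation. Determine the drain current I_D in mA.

With gate tied to drain, V_SG = V_SD ≥ V_SG − |V_tp|, so the device is in saturation.
KCL at the drain: ½ k_p (V_SG − |V_tp|)² = (V_DD − V_SG)/R.
Let x = V_SG − 1.08. Then 139 x² + x − 5.94 = 0, giving x = 0.203 V (positive root), so V_SG = 1.28 V.
I_D = (V_DD − V_SG)/R = (7.02 − 1.28) / 58 = 0.0989 mA.

I_D = 0.0989 mA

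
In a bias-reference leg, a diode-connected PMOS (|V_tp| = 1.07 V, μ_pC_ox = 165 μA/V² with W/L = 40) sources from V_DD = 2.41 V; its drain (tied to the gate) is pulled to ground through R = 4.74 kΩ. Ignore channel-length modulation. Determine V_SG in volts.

With gate tied to drain, V_SG = V_SD ≥ V_SG − |V_tp|, so the device is in saturation.
k_p = μ_pC_ox · (W/L) = 6.6 mA/V².
KCL at the drain: ½ k_p (V_SG − |V_tp|)² = (V_DD − V_SG)/R.
Let x = V_SG − 1.07. Then 15.6 x² + x − 1.34 = 0, giving x = 0.262 V (positive root), so V_SG = 1.33 V.
I_D = (V_DD − V_SG)/R = (2.41 − 1.33) / 4.74 = 0.227 mA.

V_SG = 1.33 V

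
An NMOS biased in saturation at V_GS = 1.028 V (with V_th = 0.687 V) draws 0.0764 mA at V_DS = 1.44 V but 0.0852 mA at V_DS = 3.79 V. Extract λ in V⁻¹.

λ = 0.0527 V⁻¹

With V_GS fixed, I_D ∝ (1 + λ V_DS) in saturation, so I_D2/I_D1 = (1 + λ V_DS2)/(1 + λ V_DS1).
0.0852/0.0764 = 1.115 = (1 + 3.79 λ)/(1 + 1.44 λ).
Solving: λ (I_D1 V_DS2 − I_D2 V_DS1) = I_D2 − I_D1, so λ = (0.0852 − 0.0764) / (0.0764 × 3.79 − 0.0852 × 1.44) = 0.0088 / 0.167 = 0.0527 V⁻¹.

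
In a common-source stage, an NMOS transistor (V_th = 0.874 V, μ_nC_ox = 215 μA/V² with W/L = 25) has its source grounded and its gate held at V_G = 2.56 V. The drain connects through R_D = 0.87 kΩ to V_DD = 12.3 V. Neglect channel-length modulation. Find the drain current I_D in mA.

I_D = 7.64 mA

V_GS = V_G = 2.56 V, so V_ov = 2.56 − 0.874 = 1.69 V.
k_n = μ_nC_ox · (W/L) = 5.375 mA/V².
Assume saturation: I_D = ½ k_n V_ov² = 0.5 × 5.375 × 1.69² = 7.64 mA, giving V_DS = V_DD − I_D R_D = 12.3 − 7.64 × 0.87 = 5.65 V.
V_DS = 5.65 V ≥ V_ov = 1.69 V, confirming saturation.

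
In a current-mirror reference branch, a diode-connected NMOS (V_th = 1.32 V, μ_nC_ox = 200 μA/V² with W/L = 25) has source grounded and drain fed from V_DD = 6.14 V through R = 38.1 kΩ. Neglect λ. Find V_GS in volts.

With gate tied to drain, V_GS = V_DS ≥ V_GS − V_th, so the device is in saturation.
k_n = μ_nC_ox · (W/L) = 5 mA/V².
KCL at the drain: ½ k_n (V_GS − V_th)² = (V_DD − V_GS)/R.
Let x = V_GS − 1.32. Then 95.2 x² + x − 4.82 = 0, giving x = 0.22 V (positive root), so V_GS = 1.54 V.
I_D = (V_DD − V_GS)/R = (6.14 − 1.54) / 38.1 = 0.121 mA.

V_GS = 1.54 V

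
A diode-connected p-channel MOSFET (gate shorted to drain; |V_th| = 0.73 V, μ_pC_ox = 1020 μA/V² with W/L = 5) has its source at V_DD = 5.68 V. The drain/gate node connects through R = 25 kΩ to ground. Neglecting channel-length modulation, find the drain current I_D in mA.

With gate tied to drain, V_SG = V_SD ≥ V_SG − |V_th|, so the device is in saturation.
k_p = μ_pC_ox · (W/L) = 5.1 mA/V².
KCL at the drain: ½ k_p (V_SG − |V_th|)² = (V_DD − V_SG)/R.
Let x = V_SG − 0.73. Then 63.7 x² + x − 4.95 = 0, giving x = 0.271 V (positive root), so V_SG = 1 V.
I_D = (V_DD − V_SG)/R = (5.68 − 1) / 25 = 0.187 mA.

I_D = 0.187 mA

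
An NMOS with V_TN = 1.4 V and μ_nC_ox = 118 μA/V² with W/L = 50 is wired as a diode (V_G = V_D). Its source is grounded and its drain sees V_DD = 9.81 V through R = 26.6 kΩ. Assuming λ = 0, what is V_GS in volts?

With gate tied to drain, V_GS = V_DS ≥ V_GS − V_TN, so the device is in saturation.
k_n = μ_nC_ox · (W/L) = 5.9 mA/V².
KCL at the drain: ½ k_n (V_GS − V_TN)² = (V_DD − V_GS)/R.
Let x = V_GS − 1.4. Then 78.5 x² + x − 8.41 = 0, giving x = 0.321 V (positive root), so V_GS = 1.72 V.
I_D = (V_DD − V_GS)/R = (9.81 − 1.72) / 26.6 = 0.304 mA.

V_GS = 1.72 V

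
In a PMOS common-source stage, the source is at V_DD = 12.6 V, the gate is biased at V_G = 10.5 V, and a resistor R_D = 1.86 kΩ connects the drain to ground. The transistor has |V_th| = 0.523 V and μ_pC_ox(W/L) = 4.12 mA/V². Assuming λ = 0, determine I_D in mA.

I_D = 5.12 mA

V_SG = V_DD − V_G = 12.6 − 10.5 = 2.1 V, so V_ov = 2.1 − 0.523 = 1.58 V.
Assume saturation: I_D = ½ k_p V_ov² = 0.5 × 4.12 × 1.58² = 5.12 mA, giving V_SD = V_DD − I_D R_D = 12.6 − 5.12 × 1.86 = 3.07 V.
V_SD = 3.07 V ≥ V_ov = 1.58 V, confirming saturation.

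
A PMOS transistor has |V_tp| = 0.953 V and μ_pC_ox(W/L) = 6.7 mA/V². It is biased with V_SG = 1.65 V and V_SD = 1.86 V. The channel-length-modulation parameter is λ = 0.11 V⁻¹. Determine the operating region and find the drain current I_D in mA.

V_ov = V_SG − |V_tp| = 1.65 − 0.953 = 0.697 V.
Since V_SD = 1.86 V ≥ V_ov = 0.697 V, the device is in saturation.
I_D = ½ k_p V_ov² (1 + λ V_SD) = 0.5 × 6.7 × 0.697² × (1 + 0.11 × 1.86) = 1.96 mA.

Saturation; I_D = 1.96 mA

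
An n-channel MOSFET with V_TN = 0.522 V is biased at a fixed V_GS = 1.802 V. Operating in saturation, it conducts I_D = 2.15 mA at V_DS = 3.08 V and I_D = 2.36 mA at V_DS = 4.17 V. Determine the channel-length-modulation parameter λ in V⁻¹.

With V_GS fixed, I_D ∝ (1 + λ V_DS) in saturation, so I_D2/I_D1 = (1 + λ V_DS2)/(1 + λ V_DS1).
2.36/2.15 = 1.098 = (1 + 4.17 λ)/(1 + 3.08 λ).
Solving: λ (I_D1 V_DS2 − I_D2 V_DS1) = I_D2 − I_D1, so λ = (2.36 − 2.15) / (2.15 × 4.17 − 2.36 × 3.08) = 0.21 / 1.7 = 0.124 V⁻¹.

λ = 0.124 V⁻¹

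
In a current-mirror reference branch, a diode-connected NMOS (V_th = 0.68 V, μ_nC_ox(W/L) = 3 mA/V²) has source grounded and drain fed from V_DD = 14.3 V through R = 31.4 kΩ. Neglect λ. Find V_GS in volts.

With gate tied to drain, V_GS = V_DS ≥ V_GS − V_th, so the device is in saturation.
KCL at the drain: ½ k_n (V_GS − V_th)² = (V_DD − V_GS)/R.
Let x = V_GS − 0.68. Then 47.1 x² + x − 13.62 = 0, giving x = 0.527 V (positive root), so V_GS = 1.21 V.
I_D = (V_DD − V_GS)/R = (14.3 − 1.21) / 31.4 = 0.417 mA.

V_GS = 1.21 V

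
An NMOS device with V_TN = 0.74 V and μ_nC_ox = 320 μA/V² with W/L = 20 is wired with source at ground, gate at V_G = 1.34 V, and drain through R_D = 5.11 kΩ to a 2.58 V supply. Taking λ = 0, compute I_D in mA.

V_GS = V_G = 1.34 V, so V_ov = 1.34 − 0.74 = 0.6 V.
k_n = μ_nC_ox · (W/L) = 6.4 mA/V².
Assume saturation: I_D = ½ k_n V_ov² = 0.5 × 6.4 × 0.6² = 1.15 mA, giving V_DS = V_DD − I_D R_D = 2.58 − 1.15 × 5.11 = -3.31 V.
But -3.31 V < V_ov = 0.6 V, so the device is actually in triode.
In triode I_D = k_n[V_ov V_DS − ½ V_DS²] and I_D = (V_DD − V_DS)/R_D. Equating: 16.4 V_DS² − 20.62 V_DS + 2.58 = 0, giving V_DS = 0.141 V (the root below V_ov).
I_D = (2.58 − 0.141) / 5.11 = 0.477 mA.

I_D = 0.477 mA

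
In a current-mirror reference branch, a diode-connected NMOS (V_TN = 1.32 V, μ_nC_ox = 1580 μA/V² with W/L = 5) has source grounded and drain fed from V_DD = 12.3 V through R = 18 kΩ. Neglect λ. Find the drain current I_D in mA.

I_D = 0.589 mA

With gate tied to drain, V_GS = V_DS ≥ V_GS − V_TN, so the device is in saturation.
k_n = μ_nC_ox · (W/L) = 7.9 mA/V².
KCL at the drain: ½ k_n (V_GS − V_TN)² = (V_DD − V_GS)/R.
Let x = V_GS − 1.32. Then 71.1 x² + x − 10.98 = 0, giving x = 0.386 V (positive root), so V_GS = 1.71 V.
I_D = (V_DD − V_GS)/R = (12.3 − 1.71) / 18 = 0.589 mA.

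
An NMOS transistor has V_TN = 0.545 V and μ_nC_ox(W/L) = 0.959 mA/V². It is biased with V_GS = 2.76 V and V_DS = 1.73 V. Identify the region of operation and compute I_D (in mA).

Triode; I_D = 2.24 mA

V_ov = V_GS − V_TN = 2.76 − 0.545 = 2.21 V.
Since V_DS = 1.73 V < V_ov = 2.21 V, the device is in the triode region.
I_D = k_n [V_ov · V_DS − ½ V_DS²] = 0.959 × [2.21 × 1.73 − 0.5 × 1.73²] = 2.24 mA.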